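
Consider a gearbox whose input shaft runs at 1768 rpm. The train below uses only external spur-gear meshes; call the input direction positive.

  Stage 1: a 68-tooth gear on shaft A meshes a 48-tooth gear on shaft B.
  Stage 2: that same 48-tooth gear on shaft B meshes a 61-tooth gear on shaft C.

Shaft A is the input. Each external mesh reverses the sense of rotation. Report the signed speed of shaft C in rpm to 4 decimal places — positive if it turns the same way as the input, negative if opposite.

Stage 1 [68T→48T]: ω = 1768.0000×68/48 = 2504.6667 rpm, dir flips to −; running = −2504.6667
Stage 2 [48T→61T]: ω = 2504.6667×48/61 = 1970.8852 rpm, dir flips to +; running = +1970.8852

+1970.8852 rpm (same as input, |ω| = 1970.8852 rpm)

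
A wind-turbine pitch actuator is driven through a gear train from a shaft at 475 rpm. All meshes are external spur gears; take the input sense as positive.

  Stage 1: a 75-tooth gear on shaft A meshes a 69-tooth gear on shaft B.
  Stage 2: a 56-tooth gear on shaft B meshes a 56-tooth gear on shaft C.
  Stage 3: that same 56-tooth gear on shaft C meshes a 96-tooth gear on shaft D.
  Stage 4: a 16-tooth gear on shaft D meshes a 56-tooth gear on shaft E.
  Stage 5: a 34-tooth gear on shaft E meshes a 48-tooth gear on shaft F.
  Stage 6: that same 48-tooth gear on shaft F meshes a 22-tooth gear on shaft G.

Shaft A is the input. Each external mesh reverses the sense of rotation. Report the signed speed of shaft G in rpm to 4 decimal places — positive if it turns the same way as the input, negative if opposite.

Stage 1 [75T→69T]: ω = 475.0000×75/69 = 516.3043 rpm, dir flips to −; running = −516.3043
Stage 2 [56T→56T]: ω = 516.3043×56/56 = 516.3043 rpm, dir flips to +; running = +516.3043
Stage 3 [56T→96T]: ω = 516.3043×56/96 = 301.1775 rpm, dir flips to −; running = −301.1775
Stage 4 [16T→56T]: ω = 301.1775×16/56 = 86.0507 rpm, dir flips to +; running = +86.0507
Stage 5 [34T→48T]: ω = 86.0507×34/48 = 60.9526 rpm, dir flips to −; running = −60.9526
Stage 6 [48T→22T]: ω = 60.9526×48/22 = 132.9875 rpm, dir flips to +; running = +132.9875

+132.9875 rpm (same as input, |ω| = 132.9875 rpm)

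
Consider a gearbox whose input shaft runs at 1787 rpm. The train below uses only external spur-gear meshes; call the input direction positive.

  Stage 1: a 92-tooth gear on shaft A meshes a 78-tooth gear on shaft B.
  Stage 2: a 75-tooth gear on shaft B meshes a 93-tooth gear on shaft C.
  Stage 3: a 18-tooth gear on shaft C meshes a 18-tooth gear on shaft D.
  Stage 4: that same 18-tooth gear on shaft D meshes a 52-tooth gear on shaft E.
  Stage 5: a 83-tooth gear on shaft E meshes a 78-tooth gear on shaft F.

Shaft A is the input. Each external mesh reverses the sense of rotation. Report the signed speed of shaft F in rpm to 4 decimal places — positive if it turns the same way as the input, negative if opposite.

Stage 1 [92T→78T]: ω = 1787.0000×92/78 = 2107.7436 rpm, dir flips to −; running = −2107.7436
Stage 2 [75T→93T]: ω = 2107.7436×75/93 = 1699.7932 rpm, dir flips to +; running = +1699.7932
Stage 3 [18T→18T]: ω = 1699.7932×18/18 = 1699.7932 rpm, dir flips to −; running = −1699.7932
Stage 4 [18T→52T]: ω = 1699.7932×18/52 = 588.3900 rpm, dir flips to +; running = +588.3900
Stage 5 [83T→78T]: ω = 588.3900×83/78 = 626.1073 rpm, dir flips to −; running = −626.1073

-626.1073 rpm (opposite to input, |ω| = 626.1073 rpm)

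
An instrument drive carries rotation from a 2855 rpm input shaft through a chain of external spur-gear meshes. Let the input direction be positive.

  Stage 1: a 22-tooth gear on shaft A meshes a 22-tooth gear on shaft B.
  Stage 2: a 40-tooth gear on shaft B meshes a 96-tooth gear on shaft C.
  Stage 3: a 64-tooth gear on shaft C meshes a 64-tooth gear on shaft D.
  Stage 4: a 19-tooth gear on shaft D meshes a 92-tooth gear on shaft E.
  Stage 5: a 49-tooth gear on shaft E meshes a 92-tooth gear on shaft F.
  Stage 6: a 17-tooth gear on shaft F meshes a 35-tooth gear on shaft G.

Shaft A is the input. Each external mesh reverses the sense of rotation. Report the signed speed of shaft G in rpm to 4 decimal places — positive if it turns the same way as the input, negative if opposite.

+63.5550 rpm (same as input, |ω| = 63.5550 rpm)

Stage 1 [22T→22T]: ω = 2855.0000×22/22 = 2855.0000 rpm, dir flips to −; running = −2855.0000
Stage 2 [40T→96T]: ω = 2855.0000×40/96 = 1189.5833 rpm, dir flips to +; running = +1189.5833
Stage 3 [64T→64T]: ω = 1189.5833×64/64 = 1189.5833 rpm, dir flips to −; running = −1189.5833
Stage 4 [19T→92T]: ω = 1189.5833×19/92 = 245.6748 rpm, dir flips to +; running = +245.6748
Stage 5 [49T→92T]: ω = 245.6748×49/92 = 130.8485 rpm, dir flips to −; running = −130.8485
Stage 6 [17T→35T]: ω = 130.8485×17/35 = 63.5550 rpm, dir flips to +; running = +63.5550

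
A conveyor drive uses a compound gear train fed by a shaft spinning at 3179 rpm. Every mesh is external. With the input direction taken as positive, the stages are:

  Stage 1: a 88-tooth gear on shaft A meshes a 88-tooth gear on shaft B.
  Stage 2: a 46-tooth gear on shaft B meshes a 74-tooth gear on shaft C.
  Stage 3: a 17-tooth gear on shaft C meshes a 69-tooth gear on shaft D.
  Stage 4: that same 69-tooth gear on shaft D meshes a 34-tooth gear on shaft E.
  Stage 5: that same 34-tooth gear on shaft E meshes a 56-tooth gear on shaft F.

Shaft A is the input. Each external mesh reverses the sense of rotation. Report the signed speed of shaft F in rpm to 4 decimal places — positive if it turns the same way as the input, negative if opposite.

Stage 1 [88T→88T]: ω = 3179.0000×88/88 = 3179.0000 rpm, dir flips to −; running = −3179.0000
Stage 2 [46T→74T]: ω = 3179.0000×46/74 = 1976.1351 rpm, dir flips to +; running = +1976.1351
Stage 3 [17T→69T]: ω = 1976.1351×17/69 = 486.8739 rpm, dir flips to −; running = −486.8739
Stage 4 [69T→34T]: ω = 486.8739×69/34 = 988.0676 rpm, dir flips to +; running = +988.0676
Stage 5 [34T→56T]: ω = 988.0676×34/56 = 599.8982 rpm, dir flips to −; running = −599.8982

-599.8982 rpm (opposite to input, |ω| = 599.8982 rpm)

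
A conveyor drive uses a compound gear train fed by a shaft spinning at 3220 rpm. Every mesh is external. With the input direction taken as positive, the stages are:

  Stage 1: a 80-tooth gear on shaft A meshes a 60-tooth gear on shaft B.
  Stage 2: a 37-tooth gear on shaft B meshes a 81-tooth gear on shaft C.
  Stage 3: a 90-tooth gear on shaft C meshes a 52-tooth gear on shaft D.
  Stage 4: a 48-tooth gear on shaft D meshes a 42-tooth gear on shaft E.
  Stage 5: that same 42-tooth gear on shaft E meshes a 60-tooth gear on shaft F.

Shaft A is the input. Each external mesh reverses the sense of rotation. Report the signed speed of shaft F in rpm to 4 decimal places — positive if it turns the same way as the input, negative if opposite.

-2715.4416 rpm (opposite to input, |ω| = 2715.4416 rpm)

Stage 1 [80T→60T]: ω = 3220.0000×80/60 = 4293.3333 rpm, dir flips to −; running = −4293.3333
Stage 2 [37T→81T]: ω = 4293.3333×37/81 = 1961.1523 rpm, dir flips to +; running = +1961.1523
Stage 3 [90T→52T]: ω = 1961.1523×90/52 = 3394.3020 rpm, dir flips to −; running = −3394.3020
Stage 4 [48T→42T]: ω = 3394.3020×48/42 = 3879.2023 rpm, dir flips to +; running = +3879.2023
Stage 5 [42T→60T]: ω = 3879.2023×42/60 = 2715.4416 rpm, dir flips to −; running = −2715.4416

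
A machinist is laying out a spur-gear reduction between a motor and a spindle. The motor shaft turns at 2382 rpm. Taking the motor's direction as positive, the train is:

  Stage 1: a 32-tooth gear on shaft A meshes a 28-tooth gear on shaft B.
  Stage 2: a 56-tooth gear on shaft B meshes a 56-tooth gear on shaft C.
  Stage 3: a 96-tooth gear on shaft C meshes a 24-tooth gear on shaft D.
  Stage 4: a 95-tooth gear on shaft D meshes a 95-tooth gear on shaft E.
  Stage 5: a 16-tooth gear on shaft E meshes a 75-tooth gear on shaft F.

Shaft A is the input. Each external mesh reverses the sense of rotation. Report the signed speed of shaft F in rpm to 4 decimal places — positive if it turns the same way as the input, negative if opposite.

-2323.0171 rpm (opposite to input, |ω| = 2323.0171 rpm)

Stage 1 [32T→28T]: ω = 2382.0000×32/28 = 2722.2857 rpm, dir flips to −; running = −2722.2857
Stage 2 [56T→56T]: ω = 2722.2857×56/56 = 2722.2857 rpm, dir flips to +; running = +2722.2857
Stage 3 [96T→24T]: ω = 2722.2857×96/24 = 10889.1429 rpm, dir flips to −; running = −10889.1429
Stage 4 [95T→95T]: ω = 10889.1429×95/95 = 10889.1429 rpm, dir flips to +; running = +10889.1429
Stage 5 [16T→75T]: ω = 10889.1429×16/75 = 2323.0171 rpm, dir flips to −; running = −2323.0171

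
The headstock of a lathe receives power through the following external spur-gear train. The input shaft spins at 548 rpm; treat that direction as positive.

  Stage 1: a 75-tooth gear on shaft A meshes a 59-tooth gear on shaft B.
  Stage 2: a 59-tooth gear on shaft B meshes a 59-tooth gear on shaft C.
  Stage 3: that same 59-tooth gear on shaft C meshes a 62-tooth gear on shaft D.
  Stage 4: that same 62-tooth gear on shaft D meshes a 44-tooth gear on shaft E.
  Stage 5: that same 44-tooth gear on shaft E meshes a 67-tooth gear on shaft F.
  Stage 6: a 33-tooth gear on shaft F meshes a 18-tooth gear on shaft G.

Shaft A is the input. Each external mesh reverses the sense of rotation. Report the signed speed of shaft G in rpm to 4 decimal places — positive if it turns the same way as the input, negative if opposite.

Stage 1 [75T→59T]: ω = 548.0000×75/59 = 696.6102 rpm, dir flips to −; running = −696.6102
Stage 2 [59T→59T]: ω = 696.6102×59/59 = 696.6102 rpm, dir flips to +; running = +696.6102
Stage 3 [59T→62T]: ω = 696.6102×59/62 = 662.9032 rpm, dir flips to −; running = −662.9032
Stage 4 [62T→44T]: ω = 662.9032×62/44 = 934.0909 rpm, dir flips to +; running = +934.0909
Stage 5 [44T→67T]: ω = 934.0909×44/67 = 613.4328 rpm, dir flips to −; running = −613.4328
Stage 6 [33T→18T]: ω = 613.4328×33/18 = 1124.6269 rpm, dir flips to +; running = +1124.6269

+1124.6269 rpm (same as input, |ω| = 1124.6269 rpm)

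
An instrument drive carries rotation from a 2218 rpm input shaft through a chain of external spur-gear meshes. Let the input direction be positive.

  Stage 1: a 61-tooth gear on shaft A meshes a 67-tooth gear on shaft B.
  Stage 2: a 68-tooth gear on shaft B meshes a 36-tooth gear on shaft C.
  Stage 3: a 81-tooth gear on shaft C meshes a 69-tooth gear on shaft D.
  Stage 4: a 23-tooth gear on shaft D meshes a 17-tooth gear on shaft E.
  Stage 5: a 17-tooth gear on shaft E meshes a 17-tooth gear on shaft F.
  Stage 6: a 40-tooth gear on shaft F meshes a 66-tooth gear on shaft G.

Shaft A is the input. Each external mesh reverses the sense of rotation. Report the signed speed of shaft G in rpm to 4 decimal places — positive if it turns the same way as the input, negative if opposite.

+3671.5875 rpm (same as input, |ω| = 3671.5875 rpm)

Stage 1 [61T→67T]: ω = 2218.0000×61/67 = 2019.3731 rpm, dir flips to −; running = −2019.3731
Stage 2 [68T→36T]: ω = 2019.3731×68/36 = 3814.3715 rpm, dir flips to +; running = +3814.3715
Stage 3 [81T→69T]: ω = 3814.3715×81/69 = 4477.7404 rpm, dir flips to −; running = −4477.7404
Stage 4 [23T→17T]: ω = 4477.7404×23/17 = 6058.1194 rpm, dir flips to +; running = +6058.1194
Stage 5 [17T→17T]: ω = 6058.1194×17/17 = 6058.1194 rpm, dir flips to −; running = −6058.1194
Stage 6 [40T→66T]: ω = 6058.1194×40/66 = 3671.5875 rpm, dir flips to +; running = +3671.5875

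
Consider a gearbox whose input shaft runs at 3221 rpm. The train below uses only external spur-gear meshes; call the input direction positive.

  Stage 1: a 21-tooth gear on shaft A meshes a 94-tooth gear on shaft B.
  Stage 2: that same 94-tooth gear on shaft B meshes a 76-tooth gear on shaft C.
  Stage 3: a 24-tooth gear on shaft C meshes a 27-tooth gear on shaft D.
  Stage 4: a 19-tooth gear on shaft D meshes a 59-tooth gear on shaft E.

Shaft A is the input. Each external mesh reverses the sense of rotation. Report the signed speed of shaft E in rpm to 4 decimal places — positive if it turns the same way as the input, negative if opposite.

Stage 1 [21T→94T]: ω = 3221.0000×21/94 = 719.5851 rpm, dir flips to −; running = −719.5851
Stage 2 [94T→76T]: ω = 719.5851×94/76 = 890.0132 rpm, dir flips to +; running = +890.0132
Stage 3 [24T→27T]: ω = 890.0132×24/27 = 791.1228 rpm, dir flips to −; running = −791.1228
Stage 4 [19T→59T]: ω = 791.1228×19/59 = 254.7684 rpm, dir flips to +; running = +254.7684

+254.7684 rpm (same as input, |ω| = 254.7684 rpm)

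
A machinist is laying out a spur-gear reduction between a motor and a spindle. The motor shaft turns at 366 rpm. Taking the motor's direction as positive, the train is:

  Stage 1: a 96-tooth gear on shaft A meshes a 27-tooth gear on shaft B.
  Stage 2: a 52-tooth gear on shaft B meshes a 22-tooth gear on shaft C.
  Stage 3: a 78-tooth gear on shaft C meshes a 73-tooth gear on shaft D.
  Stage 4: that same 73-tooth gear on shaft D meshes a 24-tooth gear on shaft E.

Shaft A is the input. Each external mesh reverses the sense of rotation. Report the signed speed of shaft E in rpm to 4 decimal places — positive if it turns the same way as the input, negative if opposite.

+9996.6061 rpm (same as input, |ω| = 9996.6061 rpm)

Stage 1 [96T→27T]: ω = 366.0000×96/27 = 1301.3333 rpm, dir flips to −; running = −1301.3333
Stage 2 [52T→22T]: ω = 1301.3333×52/22 = 3075.8788 rpm, dir flips to +; running = +3075.8788
Stage 3 [78T→73T]: ω = 3075.8788×78/73 = 3286.5554 rpm, dir flips to −; running = −3286.5554
Stage 4 [73T→24T]: ω = 3286.5554×73/24 = 9996.6061 rpm, dir flips to +; running = +9996.6061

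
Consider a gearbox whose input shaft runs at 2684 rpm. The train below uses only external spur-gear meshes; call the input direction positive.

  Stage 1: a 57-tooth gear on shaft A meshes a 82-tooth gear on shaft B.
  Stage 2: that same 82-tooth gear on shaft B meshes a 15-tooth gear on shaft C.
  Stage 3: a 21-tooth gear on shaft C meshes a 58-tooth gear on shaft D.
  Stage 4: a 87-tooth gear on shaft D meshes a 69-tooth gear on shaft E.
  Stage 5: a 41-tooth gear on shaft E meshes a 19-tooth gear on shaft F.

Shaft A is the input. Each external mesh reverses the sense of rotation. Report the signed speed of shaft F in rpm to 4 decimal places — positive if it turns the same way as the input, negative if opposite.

Stage 1 [57T→82T]: ω = 2684.0000×57/82 = 1865.7073 rpm, dir flips to −; running = −1865.7073
Stage 2 [82T→15T]: ω = 1865.7073×82/15 = 10199.2000 rpm, dir flips to +; running = +10199.2000
Stage 3 [21T→58T]: ω = 10199.2000×21/58 = 3692.8138 rpm, dir flips to −; running = −3692.8138
Stage 4 [87T→69T]: ω = 3692.8138×87/69 = 4656.1565 rpm, dir flips to +; running = +4656.1565
Stage 5 [41T→19T]: ω = 4656.1565×41/19 = 10047.4957 rpm, dir flips to −; running = −10047.4957

-10047.4957 rpm (opposite to input, |ω| = 10047.4957 rpm)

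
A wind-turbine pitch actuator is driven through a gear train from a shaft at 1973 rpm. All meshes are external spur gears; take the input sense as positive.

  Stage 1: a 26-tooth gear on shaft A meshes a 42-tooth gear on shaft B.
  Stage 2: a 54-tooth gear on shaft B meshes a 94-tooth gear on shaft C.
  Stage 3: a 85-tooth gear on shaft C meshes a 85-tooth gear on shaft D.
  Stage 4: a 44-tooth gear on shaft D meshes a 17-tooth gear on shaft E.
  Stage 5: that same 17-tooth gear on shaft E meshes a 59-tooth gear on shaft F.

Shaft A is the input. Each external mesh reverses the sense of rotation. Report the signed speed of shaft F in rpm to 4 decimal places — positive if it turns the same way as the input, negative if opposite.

Stage 1 [26T→42T]: ω = 1973.0000×26/42 = 1221.3810 rpm, dir flips to −; running = −1221.3810
Stage 2 [54T→94T]: ω = 1221.3810×54/94 = 701.6444 rpm, dir flips to +; running = +701.6444
Stage 3 [85T→85T]: ω = 701.6444×85/85 = 701.6444 rpm, dir flips to −; running = −701.6444
Stage 4 [44T→17T]: ω = 701.6444×44/17 = 1816.0207 rpm, dir flips to +; running = +1816.0207
Stage 5 [17T→59T]: ω = 1816.0207×17/59 = 523.2602 rpm, dir flips to −; running = −523.2602

-523.2602 rpm (opposite to input, |ω| = 523.2602 rpm)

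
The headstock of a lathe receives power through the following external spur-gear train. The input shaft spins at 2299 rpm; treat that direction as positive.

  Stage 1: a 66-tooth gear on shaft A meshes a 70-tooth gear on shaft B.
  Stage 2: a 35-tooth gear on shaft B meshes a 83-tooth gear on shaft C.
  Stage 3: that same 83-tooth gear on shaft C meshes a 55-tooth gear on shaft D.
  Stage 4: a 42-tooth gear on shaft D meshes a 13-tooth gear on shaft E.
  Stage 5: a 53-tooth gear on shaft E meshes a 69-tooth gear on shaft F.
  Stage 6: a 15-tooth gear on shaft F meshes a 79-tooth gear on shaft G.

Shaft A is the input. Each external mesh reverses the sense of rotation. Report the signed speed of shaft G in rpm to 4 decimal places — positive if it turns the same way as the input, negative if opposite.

Stage 1 [66T→70T]: ω = 2299.0000×66/70 = 2167.6286 rpm, dir flips to −; running = −2167.6286
Stage 2 [35T→83T]: ω = 2167.6286×35/83 = 914.0602 rpm, dir flips to +; running = +914.0602
Stage 3 [83T→55T]: ω = 914.0602×83/55 = 1379.4000 rpm, dir flips to −; running = −1379.4000
Stage 4 [42T→13T]: ω = 1379.4000×42/13 = 4456.5231 rpm, dir flips to +; running = +4456.5231
Stage 5 [53T→69T]: ω = 4456.5231×53/69 = 3423.1264 rpm, dir flips to −; running = −3423.1264
Stage 6 [15T→79T]: ω = 3423.1264×15/79 = 649.9607 rpm, dir flips to +; running = +649.9607

+649.9607 rpm (same as input, |ω| = 649.9607 rpm)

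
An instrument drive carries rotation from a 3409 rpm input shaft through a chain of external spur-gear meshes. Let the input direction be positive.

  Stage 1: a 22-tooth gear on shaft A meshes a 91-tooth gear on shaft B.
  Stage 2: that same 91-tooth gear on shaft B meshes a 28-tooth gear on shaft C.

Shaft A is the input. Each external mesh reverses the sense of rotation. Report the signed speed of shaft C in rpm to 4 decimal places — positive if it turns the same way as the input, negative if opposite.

+2678.5000 rpm (same as input, |ω| = 2678.5000 rpm)

Stage 1 [22T→91T]: ω = 3409.0000×22/91 = 824.1538 rpm, dir flips to −; running = −824.1538
Stage 2 [91T→28T]: ω = 824.1538×91/28 = 2678.5000 rpm, dir flips to +; running = +2678.5000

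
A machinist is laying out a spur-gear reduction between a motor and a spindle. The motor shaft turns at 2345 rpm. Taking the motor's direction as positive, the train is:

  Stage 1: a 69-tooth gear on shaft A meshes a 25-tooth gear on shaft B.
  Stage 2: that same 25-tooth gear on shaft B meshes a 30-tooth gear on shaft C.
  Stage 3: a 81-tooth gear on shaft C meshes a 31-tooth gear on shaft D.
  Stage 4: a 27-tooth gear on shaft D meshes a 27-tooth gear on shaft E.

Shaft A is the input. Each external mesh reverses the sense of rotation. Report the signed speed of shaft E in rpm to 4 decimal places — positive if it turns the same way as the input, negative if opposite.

Stage 1 [69T→25T]: ω = 2345.0000×69/25 = 6472.2000 rpm, dir flips to −; running = −6472.2000
Stage 2 [25T→30T]: ω = 6472.2000×25/30 = 5393.5000 rpm, dir flips to +; running = +5393.5000
Stage 3 [81T→31T]: ω = 5393.5000×81/31 = 14092.6935 rpm, dir flips to −; running = −14092.6935
Stage 4 [27T→27T]: ω = 14092.6935×27/27 = 14092.6935 rpm, dir flips to +; running = +14092.6935

+14092.6935 rpm (same as input, |ω| = 14092.6935 rpm)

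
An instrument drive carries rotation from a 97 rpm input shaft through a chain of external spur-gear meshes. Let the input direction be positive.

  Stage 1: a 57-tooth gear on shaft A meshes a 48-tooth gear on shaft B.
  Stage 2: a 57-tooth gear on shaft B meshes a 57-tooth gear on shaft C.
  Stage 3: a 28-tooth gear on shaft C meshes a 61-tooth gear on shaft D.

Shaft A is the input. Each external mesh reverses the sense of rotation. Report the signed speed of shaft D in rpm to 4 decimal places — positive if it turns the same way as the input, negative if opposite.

-52.8730 rpm (opposite to input, |ω| = 52.8730 rpm)

Stage 1 [57T→48T]: ω = 97.0000×57/48 = 115.1875 rpm, dir flips to −; running = −115.1875
Stage 2 [57T→57T]: ω = 115.1875×57/57 = 115.1875 rpm, dir flips to +; running = +115.1875
Stage 3 [28T→61T]: ω = 115.1875×28/61 = 52.8730 rpm, dir flips to −; running = −52.8730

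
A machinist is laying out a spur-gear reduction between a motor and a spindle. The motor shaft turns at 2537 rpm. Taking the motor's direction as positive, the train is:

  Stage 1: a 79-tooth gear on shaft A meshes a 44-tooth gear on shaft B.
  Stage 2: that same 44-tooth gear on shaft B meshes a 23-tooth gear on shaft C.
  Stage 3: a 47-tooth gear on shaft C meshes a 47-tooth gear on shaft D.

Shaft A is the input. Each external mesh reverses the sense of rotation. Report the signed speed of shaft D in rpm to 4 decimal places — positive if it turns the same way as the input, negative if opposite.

Stage 1 [79T→44T]: ω = 2537.0000×79/44 = 4555.0682 rpm, dir flips to −; running = −4555.0682
Stage 2 [44T→23T]: ω = 4555.0682×44/23 = 8714.0435 rpm, dir flips to +; running = +8714.0435
Stage 3 [47T→47T]: ω = 8714.0435×47/47 = 8714.0435 rpm, dir flips to −; running = −8714.0435

-8714.0435 rpm (opposite to input, |ω| = 8714.0435 rpm)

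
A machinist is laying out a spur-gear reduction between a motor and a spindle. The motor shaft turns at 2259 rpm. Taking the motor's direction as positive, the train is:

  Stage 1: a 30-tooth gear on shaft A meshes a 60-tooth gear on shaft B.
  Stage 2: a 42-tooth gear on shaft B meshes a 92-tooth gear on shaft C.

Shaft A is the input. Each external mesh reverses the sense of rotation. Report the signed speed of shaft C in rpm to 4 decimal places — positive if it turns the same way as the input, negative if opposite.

+515.6413 rpm (same as input, |ω| = 515.6413 rpm)

Stage 1 [30T→60T]: ω = 2259.0000×30/60 = 1129.5000 rpm, dir flips to −; running = −1129.5000
Stage 2 [42T→92T]: ω = 1129.5000×42/92 = 515.6413 rpm, dir flips to +; running = +515.6413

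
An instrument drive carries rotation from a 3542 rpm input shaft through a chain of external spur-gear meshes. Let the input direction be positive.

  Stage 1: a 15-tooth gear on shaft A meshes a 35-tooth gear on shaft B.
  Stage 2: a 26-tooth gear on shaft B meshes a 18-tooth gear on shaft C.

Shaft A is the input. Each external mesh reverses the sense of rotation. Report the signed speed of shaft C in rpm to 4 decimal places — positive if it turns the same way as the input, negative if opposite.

Stage 1 [15T→35T]: ω = 3542.0000×15/35 = 1518.0000 rpm, dir flips to −; running = −1518.0000
Stage 2 [26T→18T]: ω = 1518.0000×26/18 = 2192.6667 rpm, dir flips to +; running = +2192.6667

+2192.6667 rpm (same as input, |ω| = 2192.6667 rpm)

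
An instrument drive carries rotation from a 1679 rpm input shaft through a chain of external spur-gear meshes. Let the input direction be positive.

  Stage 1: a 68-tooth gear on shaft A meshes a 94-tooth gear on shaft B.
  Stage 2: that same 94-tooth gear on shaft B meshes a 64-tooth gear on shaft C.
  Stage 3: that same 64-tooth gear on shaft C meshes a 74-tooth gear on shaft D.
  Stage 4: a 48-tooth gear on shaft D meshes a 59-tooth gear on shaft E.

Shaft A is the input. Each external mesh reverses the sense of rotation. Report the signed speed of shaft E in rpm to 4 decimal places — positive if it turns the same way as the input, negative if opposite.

Stage 1 [68T→94T]: ω = 1679.0000×68/94 = 1214.5957 rpm, dir flips to −; running = −1214.5957
Stage 2 [94T→64T]: ω = 1214.5957×94/64 = 1783.9375 rpm, dir flips to +; running = +1783.9375
Stage 3 [64T→74T]: ω = 1783.9375×64/74 = 1542.8649 rpm, dir flips to −; running = −1542.8649
Stage 4 [48T→59T]: ω = 1542.8649×48/59 = 1255.2121 rpm, dir flips to +; running = +1255.2121

+1255.2121 rpm (same as input, |ω| = 1255.2121 rpm)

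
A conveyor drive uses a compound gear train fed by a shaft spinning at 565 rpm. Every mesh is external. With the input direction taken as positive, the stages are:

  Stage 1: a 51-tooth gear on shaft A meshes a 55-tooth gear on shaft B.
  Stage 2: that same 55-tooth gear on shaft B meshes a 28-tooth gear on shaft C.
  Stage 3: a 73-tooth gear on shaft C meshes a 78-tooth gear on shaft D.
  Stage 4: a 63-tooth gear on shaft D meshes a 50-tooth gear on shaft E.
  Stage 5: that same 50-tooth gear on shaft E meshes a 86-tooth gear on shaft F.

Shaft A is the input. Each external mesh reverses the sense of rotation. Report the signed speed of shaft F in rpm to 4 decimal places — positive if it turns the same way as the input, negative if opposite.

-705.5551 rpm (opposite to input, |ω| = 705.5551 rpm)

Stage 1 [51T→55T]: ω = 565.0000×51/55 = 523.9091 rpm, dir flips to −; running = −523.9091
Stage 2 [55T→28T]: ω = 523.9091×55/28 = 1029.1071 rpm, dir flips to +; running = +1029.1071
Stage 3 [73T→78T]: ω = 1029.1071×73/78 = 963.1387 rpm, dir flips to −; running = −963.1387
Stage 4 [63T→50T]: ω = 963.1387×63/50 = 1213.5548 rpm, dir flips to +; running = +1213.5548
Stage 5 [50T→86T]: ω = 1213.5548×50/86 = 705.5551 rpm, dir flips to −; running = −705.5551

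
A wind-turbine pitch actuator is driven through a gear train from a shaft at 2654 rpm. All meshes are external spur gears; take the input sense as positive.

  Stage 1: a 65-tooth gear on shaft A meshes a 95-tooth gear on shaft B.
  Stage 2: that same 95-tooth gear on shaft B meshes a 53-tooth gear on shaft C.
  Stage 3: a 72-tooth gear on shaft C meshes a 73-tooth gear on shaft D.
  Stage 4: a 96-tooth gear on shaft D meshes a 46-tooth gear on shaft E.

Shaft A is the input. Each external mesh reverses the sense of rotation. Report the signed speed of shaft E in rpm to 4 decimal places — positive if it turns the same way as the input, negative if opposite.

+6699.7939 rpm (same as input, |ω| = 6699.7939 rpm)

Stage 1 [65T→95T]: ω = 2654.0000×65/95 = 1815.8947 rpm, dir flips to −; running = −1815.8947
Stage 2 [95T→53T]: ω = 1815.8947×95/53 = 3254.9057 rpm, dir flips to +; running = +3254.9057
Stage 3 [72T→73T]: ω = 3254.9057×72/73 = 3210.3179 rpm, dir flips to −; running = −3210.3179
Stage 4 [96T→46T]: ω = 3210.3179×96/46 = 6699.7939 rpm, dir flips to +; running = +6699.7939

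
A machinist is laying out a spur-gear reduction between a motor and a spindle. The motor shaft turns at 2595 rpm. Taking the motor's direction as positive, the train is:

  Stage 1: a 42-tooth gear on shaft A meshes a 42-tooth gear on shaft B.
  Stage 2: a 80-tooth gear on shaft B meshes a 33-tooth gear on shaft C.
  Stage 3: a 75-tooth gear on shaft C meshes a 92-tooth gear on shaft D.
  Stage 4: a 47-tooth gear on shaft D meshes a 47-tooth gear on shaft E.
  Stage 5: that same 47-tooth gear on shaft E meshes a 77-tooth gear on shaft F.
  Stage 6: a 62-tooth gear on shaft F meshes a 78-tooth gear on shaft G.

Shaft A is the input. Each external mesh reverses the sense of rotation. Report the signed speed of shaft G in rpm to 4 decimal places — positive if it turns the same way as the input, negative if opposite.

+2488.2331 rpm (same as input, |ω| = 2488.2331 rpm)

Stage 1 [42T→42T]: ω = 2595.0000×42/42 = 2595.0000 rpm, dir flips to −; running = −2595.0000
Stage 2 [80T→33T]: ω = 2595.0000×80/33 = 6290.9091 rpm, dir flips to +; running = +6290.9091
Stage 3 [75T→92T]: ω = 6290.9091×75/92 = 5128.4585 rpm, dir flips to −; running = −5128.4585
Stage 4 [47T→47T]: ω = 5128.4585×47/47 = 5128.4585 rpm, dir flips to +; running = +5128.4585
Stage 5 [47T→77T]: ω = 5128.4585×47/77 = 3130.3578 rpm, dir flips to −; running = −3130.3578
Stage 6 [62T→78T]: ω = 3130.3578×62/78 = 2488.2331 rpm, dir flips to +; running = +2488.2331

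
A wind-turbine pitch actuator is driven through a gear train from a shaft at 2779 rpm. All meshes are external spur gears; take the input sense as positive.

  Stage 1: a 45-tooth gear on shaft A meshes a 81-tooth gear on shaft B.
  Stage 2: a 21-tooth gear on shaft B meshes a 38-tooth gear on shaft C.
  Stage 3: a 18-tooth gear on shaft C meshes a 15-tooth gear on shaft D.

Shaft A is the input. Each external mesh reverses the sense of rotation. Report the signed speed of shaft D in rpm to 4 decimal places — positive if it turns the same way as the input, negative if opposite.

Stage 1 [45T→81T]: ω = 2779.0000×45/81 = 1543.8889 rpm, dir flips to −; running = −1543.8889
Stage 2 [21T→38T]: ω = 1543.8889×21/38 = 853.2018 rpm, dir flips to +; running = +853.2018
Stage 3 [18T→15T]: ω = 853.2018×18/15 = 1023.8421 rpm, dir flips to −; running = −1023.8421

-1023.8421 rpm (opposite to input, |ω| = 1023.8421 rpm)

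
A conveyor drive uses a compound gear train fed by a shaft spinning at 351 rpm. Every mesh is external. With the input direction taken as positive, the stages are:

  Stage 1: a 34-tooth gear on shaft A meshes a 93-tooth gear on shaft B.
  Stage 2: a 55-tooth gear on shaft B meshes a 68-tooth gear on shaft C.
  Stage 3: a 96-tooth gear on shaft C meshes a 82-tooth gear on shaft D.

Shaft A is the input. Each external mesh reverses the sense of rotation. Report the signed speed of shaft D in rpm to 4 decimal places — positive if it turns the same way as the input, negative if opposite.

Stage 1 [34T→93T]: ω = 351.0000×34/93 = 128.3226 rpm, dir flips to −; running = −128.3226
Stage 2 [55T→68T]: ω = 128.3226×55/68 = 103.7903 rpm, dir flips to +; running = +103.7903
Stage 3 [96T→82T]: ω = 103.7903×96/82 = 121.5106 rpm, dir flips to −; running = −121.5106

-121.5106 rpm (opposite to input, |ω| = 121.5106 rpm)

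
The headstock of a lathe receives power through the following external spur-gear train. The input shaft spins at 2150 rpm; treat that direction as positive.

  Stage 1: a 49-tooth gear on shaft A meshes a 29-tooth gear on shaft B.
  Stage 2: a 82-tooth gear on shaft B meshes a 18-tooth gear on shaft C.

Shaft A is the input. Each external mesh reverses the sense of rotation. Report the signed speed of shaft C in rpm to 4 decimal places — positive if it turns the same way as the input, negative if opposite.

Stage 1 [49T→29T]: ω = 2150.0000×49/29 = 3632.7586 rpm, dir flips to −; running = −3632.7586
Stage 2 [82T→18T]: ω = 3632.7586×82/18 = 16549.2337 rpm, dir flips to +; running = +16549.2337

+16549.2337 rpm (same as input, |ω| = 16549.2337 rpm)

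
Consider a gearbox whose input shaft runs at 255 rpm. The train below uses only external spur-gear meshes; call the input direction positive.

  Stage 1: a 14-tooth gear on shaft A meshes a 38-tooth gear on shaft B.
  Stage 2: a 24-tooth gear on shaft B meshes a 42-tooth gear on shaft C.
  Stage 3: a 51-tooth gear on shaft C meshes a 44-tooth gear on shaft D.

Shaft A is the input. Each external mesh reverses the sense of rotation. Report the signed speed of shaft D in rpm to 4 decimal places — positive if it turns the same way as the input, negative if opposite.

-62.2249 rpm (opposite to input, |ω| = 62.2249 rpm)

Stage 1 [14T→38T]: ω = 255.0000×14/38 = 93.9474 rpm, dir flips to −; running = −93.9474
Stage 2 [24T→42T]: ω = 93.9474×24/42 = 53.6842 rpm, dir flips to +; running = +53.6842
Stage 3 [51T→44T]: ω = 53.6842×51/44 = 62.2249 rpm, dir flips to −; running = −62.2249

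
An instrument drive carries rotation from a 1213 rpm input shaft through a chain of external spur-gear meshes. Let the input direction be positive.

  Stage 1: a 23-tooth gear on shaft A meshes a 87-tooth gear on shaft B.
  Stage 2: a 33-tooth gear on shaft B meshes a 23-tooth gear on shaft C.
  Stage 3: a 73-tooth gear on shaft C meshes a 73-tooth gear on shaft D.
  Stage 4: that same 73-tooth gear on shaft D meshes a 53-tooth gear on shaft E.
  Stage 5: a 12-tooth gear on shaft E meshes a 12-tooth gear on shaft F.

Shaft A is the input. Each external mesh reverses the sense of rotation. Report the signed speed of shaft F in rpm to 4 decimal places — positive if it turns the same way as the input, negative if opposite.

Stage 1 [23T→87T]: ω = 1213.0000×23/87 = 320.6782 rpm, dir flips to −; running = −320.6782
Stage 2 [33T→23T]: ω = 320.6782×33/23 = 460.1034 rpm, dir flips to +; running = +460.1034
Stage 3 [73T→73T]: ω = 460.1034×73/73 = 460.1034 rpm, dir flips to −; running = −460.1034
Stage 4 [73T→53T]: ω = 460.1034×73/53 = 633.7274 rpm, dir flips to +; running = +633.7274
Stage 5 [12T→12T]: ω = 633.7274×12/12 = 633.7274 rpm, dir flips to −; running = −633.7274

-633.7274 rpm (opposite to input, |ω| = 633.7274 rpm)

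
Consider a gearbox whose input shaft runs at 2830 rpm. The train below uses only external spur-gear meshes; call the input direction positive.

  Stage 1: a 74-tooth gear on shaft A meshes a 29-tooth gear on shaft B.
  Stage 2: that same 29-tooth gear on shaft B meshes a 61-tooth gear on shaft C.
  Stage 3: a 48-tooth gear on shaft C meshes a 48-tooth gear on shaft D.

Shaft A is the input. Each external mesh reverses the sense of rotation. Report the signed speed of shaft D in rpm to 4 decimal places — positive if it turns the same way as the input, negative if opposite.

Stage 1 [74T→29T]: ω = 2830.0000×74/29 = 7221.3793 rpm, dir flips to −; running = −7221.3793
Stage 2 [29T→61T]: ω = 7221.3793×29/61 = 3433.1148 rpm, dir flips to +; running = +3433.1148
Stage 3 [48T→48T]: ω = 3433.1148×48/48 = 3433.1148 rpm, dir flips to −; running = −3433.1148

-3433.1148 rpm (opposite to input, |ω| = 3433.1148 rpm)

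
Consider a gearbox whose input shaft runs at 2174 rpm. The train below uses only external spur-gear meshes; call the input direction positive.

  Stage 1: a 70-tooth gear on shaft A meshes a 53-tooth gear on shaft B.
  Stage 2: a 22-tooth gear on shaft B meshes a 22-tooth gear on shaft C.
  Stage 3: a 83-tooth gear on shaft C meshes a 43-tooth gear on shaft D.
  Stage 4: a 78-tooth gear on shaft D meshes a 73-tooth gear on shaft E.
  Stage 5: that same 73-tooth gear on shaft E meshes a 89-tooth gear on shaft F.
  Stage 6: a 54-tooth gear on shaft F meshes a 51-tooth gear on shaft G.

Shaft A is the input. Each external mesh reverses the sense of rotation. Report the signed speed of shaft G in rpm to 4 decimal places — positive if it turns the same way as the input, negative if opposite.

+5143.0356 rpm (same as input, |ω| = 5143.0356 rpm)

Stage 1 [70T→53T]: ω = 2174.0000×70/53 = 2871.3208 rpm, dir flips to −; running = −2871.3208
Stage 2 [22T→22T]: ω = 2871.3208×22/22 = 2871.3208 rpm, dir flips to +; running = +2871.3208
Stage 3 [83T→43T]: ω = 2871.3208×83/43 = 5542.3168 rpm, dir flips to −; running = −5542.3168
Stage 4 [78T→73T]: ω = 5542.3168×78/73 = 5921.9275 rpm, dir flips to +; running = +5921.9275
Stage 5 [73T→89T]: ω = 5921.9275×73/89 = 4857.3114 rpm, dir flips to −; running = −4857.3114
Stage 6 [54T→51T]: ω = 4857.3114×54/51 = 5143.0356 rpm, dir flips to +; running = +5143.0356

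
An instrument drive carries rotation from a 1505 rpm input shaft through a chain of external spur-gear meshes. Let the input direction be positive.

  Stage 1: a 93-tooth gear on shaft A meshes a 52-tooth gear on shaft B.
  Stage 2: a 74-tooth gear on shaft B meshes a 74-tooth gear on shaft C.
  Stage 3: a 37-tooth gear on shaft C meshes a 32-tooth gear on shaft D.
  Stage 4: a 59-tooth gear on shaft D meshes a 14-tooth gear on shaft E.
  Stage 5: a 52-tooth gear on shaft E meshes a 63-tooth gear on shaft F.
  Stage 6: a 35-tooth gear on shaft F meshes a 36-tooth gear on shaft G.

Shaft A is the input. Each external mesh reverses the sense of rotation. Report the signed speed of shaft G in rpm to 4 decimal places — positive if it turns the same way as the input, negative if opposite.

+10524.9530 rpm (same as input, |ω| = 10524.9530 rpm)

Stage 1 [93T→52T]: ω = 1505.0000×93/52 = 2691.6346 rpm, dir flips to −; running = −2691.6346
Stage 2 [74T→74T]: ω = 2691.6346×74/74 = 2691.6346 rpm, dir flips to +; running = +2691.6346
Stage 3 [37T→32T]: ω = 2691.6346×37/32 = 3112.2025 rpm, dir flips to −; running = −3112.2025
Stage 4 [59T→14T]: ω = 3112.2025×59/14 = 13115.7106 rpm, dir flips to +; running = +13115.7106
Stage 5 [52T→63T]: ω = 13115.7106×52/63 = 10825.6659 rpm, dir flips to −; running = −10825.6659
Stage 6 [35T→36T]: ω = 10825.6659×35/36 = 10524.9530 rpm, dir flips to +; running = +10524.9530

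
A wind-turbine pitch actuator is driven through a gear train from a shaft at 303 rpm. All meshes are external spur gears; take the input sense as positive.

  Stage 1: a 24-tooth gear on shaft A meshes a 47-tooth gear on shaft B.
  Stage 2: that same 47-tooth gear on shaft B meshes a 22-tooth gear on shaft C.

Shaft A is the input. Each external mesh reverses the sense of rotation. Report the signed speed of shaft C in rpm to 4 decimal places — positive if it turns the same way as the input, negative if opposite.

Stage 1 [24T→47T]: ω = 303.0000×24/47 = 154.7234 rpm, dir flips to −; running = −154.7234
Stage 2 [47T→22T]: ω = 154.7234×47/22 = 330.5455 rpm, dir flips to +; running = +330.5455

+330.5455 rpm (same as input, |ω| = 330.5455 rpm)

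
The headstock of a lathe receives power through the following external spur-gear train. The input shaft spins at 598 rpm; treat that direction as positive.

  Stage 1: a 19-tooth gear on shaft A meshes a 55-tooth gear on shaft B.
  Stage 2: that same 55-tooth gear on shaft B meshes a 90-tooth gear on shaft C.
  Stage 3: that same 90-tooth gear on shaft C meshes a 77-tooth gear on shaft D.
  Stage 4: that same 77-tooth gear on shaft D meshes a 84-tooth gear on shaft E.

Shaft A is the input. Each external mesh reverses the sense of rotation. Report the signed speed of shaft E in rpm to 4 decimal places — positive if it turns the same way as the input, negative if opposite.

Stage 1 [19T→55T]: ω = 598.0000×19/55 = 206.5818 rpm, dir flips to −; running = −206.5818
Stage 2 [55T→90T]: ω = 206.5818×55/90 = 126.2444 rpm, dir flips to +; running = +126.2444
Stage 3 [90T→77T]: ω = 126.2444×90/77 = 147.5584 rpm, dir flips to −; running = −147.5584
Stage 4 [77T→84T]: ω = 147.5584×77/84 = 135.2619 rpm, dir flips to +; running = +135.2619

+135.2619 rpm (same as input, |ω| = 135.2619 rpm)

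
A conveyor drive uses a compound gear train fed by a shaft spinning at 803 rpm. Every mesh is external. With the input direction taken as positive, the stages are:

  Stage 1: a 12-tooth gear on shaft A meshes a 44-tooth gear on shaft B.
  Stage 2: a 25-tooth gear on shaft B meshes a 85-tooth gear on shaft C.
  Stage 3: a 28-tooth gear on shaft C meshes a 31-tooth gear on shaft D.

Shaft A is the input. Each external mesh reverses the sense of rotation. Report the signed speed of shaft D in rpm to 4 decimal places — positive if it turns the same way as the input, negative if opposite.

Stage 1 [12T→44T]: ω = 803.0000×12/44 = 219.0000 rpm, dir flips to −; running = −219.0000
Stage 2 [25T→85T]: ω = 219.0000×25/85 = 64.4118 rpm, dir flips to +; running = +64.4118
Stage 3 [28T→31T]: ω = 64.4118×28/31 = 58.1784 rpm, dir flips to −; running = −58.1784

-58.1784 rpm (opposite to input, |ω| = 58.1784 rpm)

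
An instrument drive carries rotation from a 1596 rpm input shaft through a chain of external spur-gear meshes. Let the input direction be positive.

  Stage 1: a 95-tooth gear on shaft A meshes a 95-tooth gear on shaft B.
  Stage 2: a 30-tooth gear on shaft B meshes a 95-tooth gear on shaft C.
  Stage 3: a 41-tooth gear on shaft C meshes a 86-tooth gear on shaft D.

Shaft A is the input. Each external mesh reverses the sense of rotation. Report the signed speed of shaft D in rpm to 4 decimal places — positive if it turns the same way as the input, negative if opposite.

-240.2791 rpm (opposite to input, |ω| = 240.2791 rpm)

Stage 1 [95T→95T]: ω = 1596.0000×95/95 = 1596.0000 rpm, dir flips to −; running = −1596.0000
Stage 2 [30T→95T]: ω = 1596.0000×30/95 = 504.0000 rpm, dir flips to +; running = +504.0000
Stage 3 [41T→86T]: ω = 504.0000×41/86 = 240.2791 rpm, dir flips to −; running = −240.2791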